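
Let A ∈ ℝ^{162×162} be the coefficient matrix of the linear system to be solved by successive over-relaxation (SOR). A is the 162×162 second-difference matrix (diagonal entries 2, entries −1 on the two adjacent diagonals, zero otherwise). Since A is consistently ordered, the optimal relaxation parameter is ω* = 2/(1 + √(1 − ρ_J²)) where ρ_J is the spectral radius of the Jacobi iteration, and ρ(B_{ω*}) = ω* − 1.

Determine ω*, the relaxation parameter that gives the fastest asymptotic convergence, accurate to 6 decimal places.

ρ_J = max_k |cos(kπ/163)| = cos(π/163) = 0.999814
√(1−ρ_J²) simplifies to sin(π/163) = 0.0192724.
Young: ω* = 2/(1+√(1−ρ_J²)) = 2/(1+0.0192724) = 2/1.0192724 = 1.962184.
ρ_SOR = ω* − 1 ≈ 0.962184.

ω* = 1.962184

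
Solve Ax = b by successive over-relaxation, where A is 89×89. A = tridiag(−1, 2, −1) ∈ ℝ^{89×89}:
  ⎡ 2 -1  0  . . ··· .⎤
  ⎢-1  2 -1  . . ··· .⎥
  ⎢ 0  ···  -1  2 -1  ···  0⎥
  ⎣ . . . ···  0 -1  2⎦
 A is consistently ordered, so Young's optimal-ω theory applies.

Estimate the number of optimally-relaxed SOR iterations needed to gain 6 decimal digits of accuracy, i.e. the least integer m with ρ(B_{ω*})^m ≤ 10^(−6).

m = 198

spectrum of D⁻¹(L+U) = {cos(kπ/90) : 1≤k≤89}; ρ_J = cos(π/90) = 0.9993908.
1 − cos²(π/90) = sin²(π/90) ⇒ √(1−ρ_J²) = sin(π/90) = 0.0348995.
ω* = 2/(1 + 0.0348995) = 2/1.0348995 = 1.9325548.
ρ_SOR = ω* − 1 ≈ 0.9325548.
6·ln10 = 13.8155; −ln(0.9325548) = 0.0698274; m = ⌈13.8155/0.0698274⌉ = ⌈197.852⌉ = 198.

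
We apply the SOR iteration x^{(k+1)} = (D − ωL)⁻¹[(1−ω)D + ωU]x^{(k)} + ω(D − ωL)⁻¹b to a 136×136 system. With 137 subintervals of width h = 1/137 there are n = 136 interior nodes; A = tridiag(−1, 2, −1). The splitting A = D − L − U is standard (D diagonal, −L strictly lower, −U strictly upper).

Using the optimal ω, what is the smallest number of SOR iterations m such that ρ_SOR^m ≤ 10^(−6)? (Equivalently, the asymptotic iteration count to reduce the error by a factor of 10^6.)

m = 302

B_J for the 136×136 system has eigenvalues cos(kπ/137); ρ_J = cos(π/137) = 0.9997371.
√(1−ρ_J²) = |sin(π/137)| = 0.0229293
So ω* = 2/1.0229293 = 1.9551693 (Young).
ρ_SOR = ω* − 1 = 1.9551693 − 1 = 0.9551693.
6·ln10 = 13.8155; −ln(0.9551693) = 0.0458667; m = ⌈13.8155/0.0458667⌉ = ⌈301.210⌉ = 302.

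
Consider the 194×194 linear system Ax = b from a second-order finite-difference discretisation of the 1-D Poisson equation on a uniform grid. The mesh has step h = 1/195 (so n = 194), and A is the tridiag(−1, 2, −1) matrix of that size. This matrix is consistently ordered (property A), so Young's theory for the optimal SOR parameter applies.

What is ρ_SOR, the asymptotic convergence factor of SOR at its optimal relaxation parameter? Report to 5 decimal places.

n=194: λ(B_J) = 1 − λ(A)/2 = cos(kπ/195); k=1 gives ρ_J = 0.99987.
√(1−ρ_J²) simplifies to sin(π/195) = 0.016110.
ω* = 2/(1 + 0.016110) = 2/1.016110 = 1.96829.
and ρ(B_{ω*}) = 1.96829 − 1 = 0.96829.

ρ_SOR = 0.96829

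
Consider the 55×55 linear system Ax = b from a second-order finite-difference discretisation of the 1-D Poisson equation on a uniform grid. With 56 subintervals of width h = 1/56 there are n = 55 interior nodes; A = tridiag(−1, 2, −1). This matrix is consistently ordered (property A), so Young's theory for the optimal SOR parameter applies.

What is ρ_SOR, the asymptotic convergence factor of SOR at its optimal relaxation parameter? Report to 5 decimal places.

½·tridiag(1,0,1) at n=55: λ_k = cos(kπ/56); max |λ| at k=1 ⇒ ρ_J = cos(π/56) ≈ 0.99843.
√(1−ρ_J²) = |sin(π/56)| = 0.056070
Then 2/(1+√(1−ρ_J²)) = 2/(1+0.056070); ω* = 2/1.056070 = 1.89381.
and ρ(B_{ω*}) = 1.89381 − 1 = 0.89381.

ρ_SOR = 0.89381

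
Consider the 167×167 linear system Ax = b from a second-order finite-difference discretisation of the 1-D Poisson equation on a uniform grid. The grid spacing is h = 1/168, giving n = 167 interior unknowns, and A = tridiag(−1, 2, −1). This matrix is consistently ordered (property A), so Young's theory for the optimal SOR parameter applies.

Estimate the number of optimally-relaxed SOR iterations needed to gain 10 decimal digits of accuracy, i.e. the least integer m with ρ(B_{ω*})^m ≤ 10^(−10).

½·tridiag(1,0,1) at n=167: λ_k = cos(kπ/168); max |λ| at k=1 ⇒ ρ_J = cos(π/168) ≈ 0.9998252.
√(1 − cos²(π/168)) = sin(π/168) ≈ 0.0186989.
Then 2/(1+√(1−ρ_J²)) = 2/(1+0.0186989); ω* = 2/1.0186989 = 1.9632887.
Hence ρ(B_{ω*}) = 1.9632887 − 1 = 0.9632887.
m ≥ 10·ln10 / (−ln 0.9632887) = 615.631; smallest integer m = 616.

m = 616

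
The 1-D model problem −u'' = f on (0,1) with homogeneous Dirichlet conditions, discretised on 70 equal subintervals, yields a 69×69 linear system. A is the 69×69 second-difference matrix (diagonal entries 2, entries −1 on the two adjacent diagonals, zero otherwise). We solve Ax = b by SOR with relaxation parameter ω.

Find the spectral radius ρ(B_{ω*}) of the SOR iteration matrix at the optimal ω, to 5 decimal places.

n=69: λ(B_J) = 1 − λ(A)/2 = cos(kπ/70); k=1 gives ρ_J = 0.99899.
1 − cos²(π/70) = sin²(π/70) ⇒ √(1−ρ_J²) = sin(π/70) = 0.044865.
Young: ω* = 2/(1+√(1−ρ_J²)) = 2/(1+0.044865) = 2/1.044865 = 1.91412.
[ρ_SOR] ω* − 1 = 0.91412.

ρ_SOR = 0.91412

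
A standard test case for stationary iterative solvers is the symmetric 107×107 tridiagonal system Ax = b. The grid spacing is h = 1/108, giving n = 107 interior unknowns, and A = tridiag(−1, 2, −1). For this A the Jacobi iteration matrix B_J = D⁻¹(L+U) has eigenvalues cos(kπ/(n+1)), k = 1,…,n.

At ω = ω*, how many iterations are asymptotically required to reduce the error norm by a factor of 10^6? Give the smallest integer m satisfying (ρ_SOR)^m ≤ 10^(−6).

spectrum of D⁻¹(L+U) = {cos(kπ/108) : 1≤k≤107}; ρ_J = cos(π/108) = 0.9995770.
√(1−ρ_J²) simplifies to sin(π/108) = 0.0290847.
ω* = 2 / (1 + 0.0290847) = 2 / 1.0290847 ≈ 1.9434746.
[ρ_SOR] ω* − 1 = 0.9434746.
ρ_SOR^m ≤ 10^(−6) ⇔ m ≥ 6·ln10/(−ln 0.9434746) = 13.8155/0.0581858 = 237.438; m = ⌈237.438⌉ = 238.

m = 238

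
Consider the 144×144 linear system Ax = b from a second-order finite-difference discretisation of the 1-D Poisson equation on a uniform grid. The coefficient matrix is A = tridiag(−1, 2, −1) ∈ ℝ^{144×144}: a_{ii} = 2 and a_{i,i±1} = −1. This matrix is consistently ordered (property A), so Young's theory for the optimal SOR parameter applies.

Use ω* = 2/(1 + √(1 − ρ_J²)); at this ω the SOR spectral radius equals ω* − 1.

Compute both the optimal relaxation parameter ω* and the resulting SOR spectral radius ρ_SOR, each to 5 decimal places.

spectrum of D⁻¹(L+U) = {cos(kπ/145) : 1≤k≤144}; ρ_J = cos(π/145) = 0.99977.
√(1 − cos²(π/145)) = sin(π/145) ≈ 0.021664.
[ω*] 2 ÷ (1 + 0.021664) = 2 ÷ 1.021664 = 1.95759.
ρ_SOR = ω* − 1 = 1.95759 − 1 = 0.95759.

ω* = 1.95759, ρ_SOR = 0.95759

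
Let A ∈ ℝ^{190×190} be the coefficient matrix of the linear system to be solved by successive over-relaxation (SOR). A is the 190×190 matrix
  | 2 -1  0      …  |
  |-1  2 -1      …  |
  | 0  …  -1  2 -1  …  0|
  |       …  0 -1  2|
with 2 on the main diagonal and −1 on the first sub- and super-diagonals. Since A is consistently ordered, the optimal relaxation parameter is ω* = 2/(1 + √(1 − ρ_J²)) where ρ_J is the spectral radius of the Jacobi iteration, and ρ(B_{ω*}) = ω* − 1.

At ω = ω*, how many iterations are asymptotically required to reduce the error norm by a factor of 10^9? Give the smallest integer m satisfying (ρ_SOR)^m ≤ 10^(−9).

m = 630

½·tridiag(1,0,1) at n=190: λ_k = cos(kπ/191); max |λ| at k=1 ⇒ ρ_J = cos(π/191) ≈ 0.9998647.
√(1−ρ_J²) simplifies to sin(π/191) = 0.0164474.
ω* = 2/(1 + 0.0164474) = 2/1.0164474 = 1.9676375.
ρ_SOR = ω* − 1 = 1.9676375 − 1 = 0.9676375.
(0.9676375)^m ≤ 10^{−9}  ⇒  m·ln(0.9676375) ≤ −9·ln10  ⇒  m ≥ 629.932  ⇒  m = 630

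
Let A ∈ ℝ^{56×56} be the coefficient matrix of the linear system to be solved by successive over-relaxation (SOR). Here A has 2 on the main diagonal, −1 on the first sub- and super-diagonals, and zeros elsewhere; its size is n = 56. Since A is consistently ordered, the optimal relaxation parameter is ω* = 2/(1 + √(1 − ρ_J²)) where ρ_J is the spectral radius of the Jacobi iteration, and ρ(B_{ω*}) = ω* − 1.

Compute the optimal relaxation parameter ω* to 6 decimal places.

B_J for the 56×56 system has eigenvalues cos(kπ/57); ρ_J = cos(π/57) = 0.998482.
√(1−ρ_J²) = |sin(π/57)| = 0.0550878
So ω* = 2/1.0550878 = 1.895577 (Young).
ρ(B_{ω*}) = ω*−1 = 0.895577

ω* = 1.895577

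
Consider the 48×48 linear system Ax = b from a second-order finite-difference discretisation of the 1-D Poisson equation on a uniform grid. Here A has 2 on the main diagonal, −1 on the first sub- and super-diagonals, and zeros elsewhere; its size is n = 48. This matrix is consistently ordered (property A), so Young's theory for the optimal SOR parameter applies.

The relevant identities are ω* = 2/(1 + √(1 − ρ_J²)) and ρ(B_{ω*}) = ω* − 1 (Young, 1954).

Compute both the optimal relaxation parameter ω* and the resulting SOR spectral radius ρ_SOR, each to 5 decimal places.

ω* = 1.87958, ρ_SOR = 0.87958

B_J for the 48×48 system has eigenvalues cos(kπ/49); ρ_J = cos(π/49) = 0.99795.
root = sin(π/49) = 0.064070  (since 1−cos² = sin²).
[ω*] 2 ÷ (1 + 0.064070) = 2 ÷ 1.064070 = 1.87958.
Hence ρ(B_{ω*}) = 1.87958 − 1 = 0.87958.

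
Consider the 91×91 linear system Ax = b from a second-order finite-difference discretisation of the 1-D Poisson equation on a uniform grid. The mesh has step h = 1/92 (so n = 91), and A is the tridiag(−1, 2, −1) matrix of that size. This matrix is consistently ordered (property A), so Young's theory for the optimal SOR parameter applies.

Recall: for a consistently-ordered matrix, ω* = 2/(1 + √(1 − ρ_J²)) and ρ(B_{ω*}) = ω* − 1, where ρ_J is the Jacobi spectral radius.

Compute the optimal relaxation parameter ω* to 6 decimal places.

ω* = 1.933972

spectrum of D⁻¹(L+U) = {cos(kπ/92) : 1≤k≤91}; ρ_J = cos(π/92) = 0.999417.
√(1−ρ_J²) simplifies to sin(π/92) = 0.0341411.
[ω*] 2 ÷ (1 + 0.0341411) = 2 ÷ 1.0341411 = 1.933972.
At ω = 1.933972 every |λ(B_ω)| = ω−1, so ρ_SOR = 0.933972.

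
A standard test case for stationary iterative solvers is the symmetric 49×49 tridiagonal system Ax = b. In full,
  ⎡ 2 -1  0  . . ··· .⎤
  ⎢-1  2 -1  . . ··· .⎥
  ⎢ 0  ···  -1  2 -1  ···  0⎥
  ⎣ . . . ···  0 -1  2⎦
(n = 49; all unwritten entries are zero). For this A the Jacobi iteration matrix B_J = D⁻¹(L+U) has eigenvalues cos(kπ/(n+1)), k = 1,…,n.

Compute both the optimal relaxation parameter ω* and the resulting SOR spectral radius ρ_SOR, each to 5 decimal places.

ω* = 1.88184, ρ_SOR = 0.88184

ρ_J = max_k |cos(kπ/50)| = cos(π/50) = 0.99803
√(1−ρ_J²) simplifies to sin(π/50) = 0.062791.
Young: ω* = 2/(1+√(1−ρ_J²)) = 2/(1+0.062791) = 2/1.062791 = 1.88184.
ρ(B_{ω*}) = ω*−1 = 0.88184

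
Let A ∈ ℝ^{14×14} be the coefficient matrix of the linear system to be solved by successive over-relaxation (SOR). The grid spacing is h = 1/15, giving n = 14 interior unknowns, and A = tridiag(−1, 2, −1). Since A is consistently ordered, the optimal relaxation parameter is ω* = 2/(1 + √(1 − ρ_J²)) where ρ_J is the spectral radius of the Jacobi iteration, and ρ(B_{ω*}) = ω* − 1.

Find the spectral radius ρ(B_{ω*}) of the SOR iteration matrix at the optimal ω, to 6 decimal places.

n=14: λ(B_J) = 1 − λ(A)/2 = cos(kπ/15); k=1 gives ρ_J = 0.978148.
√(1−ρ_J²) = |sin(π/15)| = 0.2079117
ω* = 2/(1 + 0.2079117) = 2/1.2079117 = 1.655750.
At ω = 1.655750 every |λ(B_ω)| = ω−1, so ρ_SOR = 0.655750.

ρ_SOR = 0.655750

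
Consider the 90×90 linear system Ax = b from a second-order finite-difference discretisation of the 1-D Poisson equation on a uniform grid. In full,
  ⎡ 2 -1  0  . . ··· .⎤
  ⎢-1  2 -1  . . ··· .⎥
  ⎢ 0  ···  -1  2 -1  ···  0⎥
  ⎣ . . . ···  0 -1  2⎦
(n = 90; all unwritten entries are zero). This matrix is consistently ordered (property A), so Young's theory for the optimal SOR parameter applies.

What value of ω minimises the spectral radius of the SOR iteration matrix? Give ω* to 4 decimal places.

[ρ_J] n=90: ρ(B_J) = cos(π/(n+1)) = cos(π/91) = 0.9994.
1 − cos²(π/91) = sin²(π/91) ⇒ √(1−ρ_J²) = sin(π/91) = 0.03452.
Then 2/(1+√(1−ρ_J²)) = 2/(1+0.03452); ω* = 2/1.03452 = 1.9333.
At ω = 1.9333 every |λ(B_ω)| = ω−1, so ρ_SOR = 0.9333.

ω* = 1.9333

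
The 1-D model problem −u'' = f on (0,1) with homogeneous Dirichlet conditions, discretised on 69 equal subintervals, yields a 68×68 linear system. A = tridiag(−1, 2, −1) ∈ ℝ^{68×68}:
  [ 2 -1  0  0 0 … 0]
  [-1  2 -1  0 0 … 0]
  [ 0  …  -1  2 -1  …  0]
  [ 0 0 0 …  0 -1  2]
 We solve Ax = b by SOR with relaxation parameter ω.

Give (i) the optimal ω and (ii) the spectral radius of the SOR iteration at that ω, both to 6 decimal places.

ω* = 1.912934, ρ_SOR = 0.912934

ρ_J = max_k |cos(kπ/69)| = cos(π/69) = 0.998964
√(1−ρ_J²) = |sin(π/69)| = 0.0455146
Then 2/(1+√(1−ρ_J²)) = 2/(1+0.0455146); ω* = 2/1.0455146 = 1.912934.
[ρ_SOR] ω* − 1 = 0.912934.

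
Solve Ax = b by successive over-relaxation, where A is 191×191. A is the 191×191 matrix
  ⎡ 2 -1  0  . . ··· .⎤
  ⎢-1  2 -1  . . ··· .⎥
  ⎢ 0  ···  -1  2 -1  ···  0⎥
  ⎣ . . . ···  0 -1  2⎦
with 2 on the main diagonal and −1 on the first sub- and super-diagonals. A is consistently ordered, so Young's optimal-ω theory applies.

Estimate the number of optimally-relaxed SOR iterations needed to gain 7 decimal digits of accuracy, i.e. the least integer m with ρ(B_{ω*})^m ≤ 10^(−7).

[ρ_J] n=191: ρ(B_J) = cos(π/(n+1)) = cos(π/192) = 0.9998661.
√(1−ρ_J²) simplifies to sin(π/192) = 0.0163617.
ω* = 2 / (1 + 0.0163617) = 2 / 1.0163617 ≈ 1.9678034.
ρ_SOR = ω* − 1 ≈ 0.9678034.
ρ_SOR^m ≤ 10^(−7) ⇔ m ≥ 7·ln10/(−ln 0.9678034) = 16.1181/0.0327263 = 492.512; m = ⌈492.512⌉ = 493.

m = 493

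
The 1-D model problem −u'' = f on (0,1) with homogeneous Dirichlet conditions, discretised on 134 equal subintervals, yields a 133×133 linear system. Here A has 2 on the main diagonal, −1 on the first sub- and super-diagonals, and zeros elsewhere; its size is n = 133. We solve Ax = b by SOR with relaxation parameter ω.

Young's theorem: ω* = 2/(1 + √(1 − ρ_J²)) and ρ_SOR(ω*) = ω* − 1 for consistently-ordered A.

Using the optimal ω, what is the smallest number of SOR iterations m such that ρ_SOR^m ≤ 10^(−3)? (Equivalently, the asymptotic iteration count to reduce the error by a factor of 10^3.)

m = 148

B_J for the 133×133 system has eigenvalues cos(kπ/134); ρ_J = cos(π/134) = 0.9997252.
√(1 − cos²(π/134)) = sin(π/134) ≈ 0.0234426.
ω* = 2/(1+0.0234426) = 1.9541887
ρ(B_{ω*}) = ω*−1 = 0.9541887
ρ_SOR^m ≤ 10^(−3) ⇔ m ≥ 3·ln10/(−ln 0.9541887) = 6.90776/0.0468938 = 147.306; m = ⌈147.306⌉ = 148.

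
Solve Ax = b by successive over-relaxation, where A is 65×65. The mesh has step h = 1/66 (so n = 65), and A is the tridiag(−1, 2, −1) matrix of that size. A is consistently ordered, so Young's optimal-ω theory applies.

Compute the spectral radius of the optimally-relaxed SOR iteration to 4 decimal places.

B_J for the 65×65 system has eigenvalues cos(kπ/66); ρ_J = cos(π/66) = 0.9989.
root = sin(π/66) = 0.04758  (since 1−cos² = sin²).
ω* = 2/(1+0.04758) = 1.9092
ρ(B_{ω*}) = ω*−1 = 0.9092

ρ_SOR = 0.9092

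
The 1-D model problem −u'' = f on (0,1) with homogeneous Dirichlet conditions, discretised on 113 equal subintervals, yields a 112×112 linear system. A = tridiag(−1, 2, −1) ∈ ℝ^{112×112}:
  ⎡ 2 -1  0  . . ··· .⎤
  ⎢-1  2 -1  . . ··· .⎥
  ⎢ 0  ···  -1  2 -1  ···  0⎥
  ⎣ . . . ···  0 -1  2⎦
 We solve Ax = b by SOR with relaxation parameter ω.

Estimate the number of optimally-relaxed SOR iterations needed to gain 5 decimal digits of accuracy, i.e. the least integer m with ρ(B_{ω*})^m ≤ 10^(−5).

m = 208

With n=112, ρ(Jacobi) = cos(π/113) = 0.9996136.
√(1−ρ_J²) simplifies to sin(π/113) = 0.0277981.
[ω*] 2 ÷ (1 + 0.0277981) = 2 ÷ 1.0277981 = 1.9459075.
[ρ_SOR] ω* − 1 = 0.9459075.
m ≥ 5·ln10 / (−ln 0.9459075) = 207.027; smallest integer m = 208.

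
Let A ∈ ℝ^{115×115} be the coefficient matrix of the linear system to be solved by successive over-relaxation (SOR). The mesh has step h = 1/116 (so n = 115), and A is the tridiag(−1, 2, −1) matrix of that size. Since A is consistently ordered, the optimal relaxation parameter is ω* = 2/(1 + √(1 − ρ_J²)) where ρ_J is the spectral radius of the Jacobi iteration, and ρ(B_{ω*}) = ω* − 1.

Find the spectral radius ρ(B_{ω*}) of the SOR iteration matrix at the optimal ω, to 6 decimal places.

ρ_SOR = 0.947269

With n=115, ρ(Jacobi) = cos(π/116) = 0.999633.
√(1−ρ_J²) simplifies to sin(π/116) = 0.0270794.
[ω*] 2 ÷ (1 + 0.0270794) = 2 ÷ 1.0270794 = 1.947269.
ρ(B_{ω*}) = ω*−1 = 0.947269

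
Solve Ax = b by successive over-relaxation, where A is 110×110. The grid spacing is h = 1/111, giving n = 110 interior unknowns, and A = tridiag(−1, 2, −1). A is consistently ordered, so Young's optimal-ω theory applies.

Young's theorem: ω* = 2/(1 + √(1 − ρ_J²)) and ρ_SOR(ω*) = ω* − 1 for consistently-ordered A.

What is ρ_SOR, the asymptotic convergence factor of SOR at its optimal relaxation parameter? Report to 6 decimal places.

B_J for the 110×110 system has eigenvalues cos(kπ/111); ρ_J = cos(π/111) = 0.999600.
√(1−ρ_J²) = |sin(π/111)| = 0.0282989
ω* = 2 / (1 + 0.0282989) = 2 / 1.0282989 ≈ 1.944960.
At ω = 1.944960 every |λ(B_ω)| = ω−1, so ρ_SOR = 0.944960.

ρ_SOR = 0.944960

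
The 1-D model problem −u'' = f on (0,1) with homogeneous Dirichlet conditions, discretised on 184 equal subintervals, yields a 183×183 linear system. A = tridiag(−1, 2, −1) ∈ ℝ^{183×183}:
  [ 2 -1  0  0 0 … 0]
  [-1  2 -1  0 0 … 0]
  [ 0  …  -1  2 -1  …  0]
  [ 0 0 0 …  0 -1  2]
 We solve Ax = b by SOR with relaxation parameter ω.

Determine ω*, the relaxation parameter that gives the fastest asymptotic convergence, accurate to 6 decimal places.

ω* = 1.966427

B_J for the 183×183 system has eigenvalues cos(kπ/184); ρ_J = cos(π/184) = 0.999854.
√(1−ρ_J²) = |sin(π/184)| = 0.0170730
ω* = 2/(1+0.0170730) = 1.966427
ρ_SOR = ω* − 1 = 1.966427 − 1 = 0.966427.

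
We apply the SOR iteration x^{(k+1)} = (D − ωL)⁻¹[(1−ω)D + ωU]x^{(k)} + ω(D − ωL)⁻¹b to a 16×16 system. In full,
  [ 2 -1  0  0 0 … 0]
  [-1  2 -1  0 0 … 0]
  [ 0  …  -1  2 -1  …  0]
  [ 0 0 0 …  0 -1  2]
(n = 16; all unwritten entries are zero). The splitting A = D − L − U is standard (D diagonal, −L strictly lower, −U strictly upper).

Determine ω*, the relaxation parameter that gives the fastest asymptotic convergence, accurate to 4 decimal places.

ρ_J = max_k |cos(kπ/17)| = cos(π/17) = 0.9830
√(1 − cos²(π/17)) = sin(π/17) ≈ 0.18375.
So ω* = 2/1.18375 = 1.6895 (Young).
Hence ρ(B_{ω*}) = 1.6895 − 1 = 0.6895.

ω* = 1.6895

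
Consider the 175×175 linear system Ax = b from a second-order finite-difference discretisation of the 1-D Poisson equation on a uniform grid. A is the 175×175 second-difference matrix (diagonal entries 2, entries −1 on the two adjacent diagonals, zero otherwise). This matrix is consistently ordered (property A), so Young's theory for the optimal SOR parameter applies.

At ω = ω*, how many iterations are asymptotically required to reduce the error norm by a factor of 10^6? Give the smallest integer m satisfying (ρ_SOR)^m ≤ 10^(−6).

ρ_J = max_k |cos(kπ/176)| = cos(π/176) = 0.9998407
√(1−ρ_J²) simplifies to sin(π/176) = 0.0178490.
ω* = 2 / (1 + 0.0178490) = 2 / 1.0178490 ≈ 1.9649280.
and ρ(B_{ω*}) = 1.9649280 − 1 = 0.9649280.
6·ln10 = 13.8155; −ln(0.9649280) = 0.0357018; m = ⌈13.8155/0.0357018⌉ = ⌈386.969⌉ = 387.

m = 387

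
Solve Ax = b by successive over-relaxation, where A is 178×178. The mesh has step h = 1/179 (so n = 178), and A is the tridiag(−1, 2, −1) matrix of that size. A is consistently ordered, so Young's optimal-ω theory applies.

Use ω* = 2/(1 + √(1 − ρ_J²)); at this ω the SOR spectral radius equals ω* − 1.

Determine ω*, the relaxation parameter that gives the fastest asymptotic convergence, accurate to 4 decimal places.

ω* = 1.9655

With n=178, ρ(Jacobi) = cos(π/179) = 0.9998.
√(1 − cos²(π/179)) = sin(π/179) ≈ 0.01755.
ω* = 2/(1+0.01755) = 1.9655
ρ(B_{ω*}) = ω*−1 = 0.9655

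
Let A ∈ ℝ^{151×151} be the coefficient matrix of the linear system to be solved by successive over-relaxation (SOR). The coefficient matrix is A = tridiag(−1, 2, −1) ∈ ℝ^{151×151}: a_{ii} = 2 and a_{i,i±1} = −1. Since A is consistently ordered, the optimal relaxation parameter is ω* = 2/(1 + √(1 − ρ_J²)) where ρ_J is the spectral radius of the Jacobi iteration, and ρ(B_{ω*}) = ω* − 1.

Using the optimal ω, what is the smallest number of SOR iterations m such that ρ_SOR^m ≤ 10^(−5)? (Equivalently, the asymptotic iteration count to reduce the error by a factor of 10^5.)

m = 279

½·tridiag(1,0,1) at n=151: λ_k = cos(kπ/152); max |λ| at k=1 ⇒ ρ_J = cos(π/152) ≈ 0.9997864.
√(1−ρ_J²) = |sin(π/152)| = 0.0206669
ω* = 2/(1+0.0206669) = 1.9595031
At ω = 1.9595031 every |λ(B_ω)| = ω−1, so ρ_SOR = 0.9595031.
Need (0.9595031)^m ≤ 10^(−5): m ≥ 5·ln10/|ln 0.9595031| = 11.5129/0.0413397 = 278.495 ⇒ m = 279.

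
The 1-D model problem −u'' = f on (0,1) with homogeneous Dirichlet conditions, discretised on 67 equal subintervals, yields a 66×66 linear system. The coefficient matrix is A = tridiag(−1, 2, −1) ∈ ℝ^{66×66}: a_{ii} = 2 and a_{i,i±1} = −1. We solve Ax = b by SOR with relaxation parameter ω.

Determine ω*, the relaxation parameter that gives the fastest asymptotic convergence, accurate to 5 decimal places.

ω* = 1.91045

½·tridiag(1,0,1) at n=66: λ_k = cos(kπ/67); max |λ| at k=1 ⇒ ρ_J = cos(π/67) ≈ 0.99890.
√(1−ρ_J²) simplifies to sin(π/67) = 0.046872.
So ω* = 2/1.046872 = 1.91045 (Young).
[ρ_SOR] ω* − 1 = 0.91045.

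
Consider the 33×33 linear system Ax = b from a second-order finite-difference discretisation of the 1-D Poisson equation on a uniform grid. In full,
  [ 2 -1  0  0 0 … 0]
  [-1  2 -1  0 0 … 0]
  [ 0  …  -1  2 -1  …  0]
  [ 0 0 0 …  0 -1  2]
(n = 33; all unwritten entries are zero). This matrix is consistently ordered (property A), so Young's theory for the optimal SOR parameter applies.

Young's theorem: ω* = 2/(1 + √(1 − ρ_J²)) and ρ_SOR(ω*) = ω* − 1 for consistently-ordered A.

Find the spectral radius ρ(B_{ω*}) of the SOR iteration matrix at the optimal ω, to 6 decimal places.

ρ_SOR = 0.831052

[ρ_J] n=33: ρ(B_J) = cos(π/(n+1)) = cos(π/34) = 0.995734.
root = sin(π/34) = 0.0922684  (since 1−cos² = sin²).
ω* = 2/(1+0.0922684) = 1.831052
ρ(B_{ω*}) = ω*−1 = 0.831052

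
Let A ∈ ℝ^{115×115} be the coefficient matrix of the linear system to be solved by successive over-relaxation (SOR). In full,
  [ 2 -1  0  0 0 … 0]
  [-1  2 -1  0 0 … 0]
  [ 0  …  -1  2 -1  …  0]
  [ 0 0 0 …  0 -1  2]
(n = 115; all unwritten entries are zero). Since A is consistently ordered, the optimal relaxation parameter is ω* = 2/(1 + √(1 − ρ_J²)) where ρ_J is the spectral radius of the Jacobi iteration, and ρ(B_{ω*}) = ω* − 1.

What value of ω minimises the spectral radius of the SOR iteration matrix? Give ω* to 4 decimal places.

spectrum of D⁻¹(L+U) = {cos(kπ/116) : 1≤k≤115}; ρ_J = cos(π/116) = 0.9996.
root = sin(π/116) = 0.02708  (since 1−cos² = sin²).
ω* = 2/(1 + 0.02708) = 2/1.02708 = 1.9473.
and ρ(B_{ω*}) = 1.9473 − 1 = 0.9473.

ω* = 1.9473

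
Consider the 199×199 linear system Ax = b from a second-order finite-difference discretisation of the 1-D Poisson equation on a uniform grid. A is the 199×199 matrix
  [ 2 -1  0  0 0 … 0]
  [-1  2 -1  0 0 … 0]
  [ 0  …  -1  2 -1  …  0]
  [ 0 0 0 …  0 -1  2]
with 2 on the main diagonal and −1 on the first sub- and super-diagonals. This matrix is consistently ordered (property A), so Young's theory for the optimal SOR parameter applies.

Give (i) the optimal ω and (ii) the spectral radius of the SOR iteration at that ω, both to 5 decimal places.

ω* = 1.96907, ρ_SOR = 0.96907

B_J for the 199×199 system has eigenvalues cos(kπ/200); ρ_J = cos(π/200) = 0.99988.
√(1−ρ_J²) = |sin(π/200)| = 0.015707
So ω* = 2/1.015707 = 1.96907 (Young).
ρ(B_{ω*}) = ω*−1 = 0.96907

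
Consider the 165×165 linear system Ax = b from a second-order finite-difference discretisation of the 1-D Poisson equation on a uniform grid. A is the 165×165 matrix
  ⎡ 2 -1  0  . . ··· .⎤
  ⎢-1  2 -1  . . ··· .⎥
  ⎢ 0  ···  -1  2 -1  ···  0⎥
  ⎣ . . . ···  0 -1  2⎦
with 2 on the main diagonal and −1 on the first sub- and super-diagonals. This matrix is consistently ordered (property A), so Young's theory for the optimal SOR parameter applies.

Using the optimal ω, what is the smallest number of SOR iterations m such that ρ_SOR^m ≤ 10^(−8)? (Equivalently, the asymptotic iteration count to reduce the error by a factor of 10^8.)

ρ_J = max_k |cos(kπ/166)| = cos(π/166) = 0.9998209
√(1−ρ_J²) = |sin(π/166)| = 0.0189241
ω* = 2/(1+0.0189241) = 1.9628547
ρ_SOR = ω* − 1 ≈ 0.9628547.
m ≥ 8·ln10 / (−ln 0.9628547) = 486.640; smallest integer m = 487.

m = 487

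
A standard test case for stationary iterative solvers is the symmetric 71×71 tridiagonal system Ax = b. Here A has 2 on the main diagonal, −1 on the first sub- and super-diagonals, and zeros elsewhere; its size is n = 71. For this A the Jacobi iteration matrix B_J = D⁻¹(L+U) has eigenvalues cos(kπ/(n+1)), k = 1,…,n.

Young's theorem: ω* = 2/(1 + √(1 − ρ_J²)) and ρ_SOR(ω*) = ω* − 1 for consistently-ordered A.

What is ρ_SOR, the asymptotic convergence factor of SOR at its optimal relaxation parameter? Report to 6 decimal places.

n=71: λ(B_J) = 1 − λ(A)/2 = cos(kπ/72); k=1 gives ρ_J = 0.999048.
√(1−ρ_J²) = |sin(π/72)| = 0.0436194
ω* = 2/(1+0.0436194) = 1.916407
ρ_SOR = ω* − 1 = 1.916407 − 1 = 0.916407.

ρ_SOR = 0.916407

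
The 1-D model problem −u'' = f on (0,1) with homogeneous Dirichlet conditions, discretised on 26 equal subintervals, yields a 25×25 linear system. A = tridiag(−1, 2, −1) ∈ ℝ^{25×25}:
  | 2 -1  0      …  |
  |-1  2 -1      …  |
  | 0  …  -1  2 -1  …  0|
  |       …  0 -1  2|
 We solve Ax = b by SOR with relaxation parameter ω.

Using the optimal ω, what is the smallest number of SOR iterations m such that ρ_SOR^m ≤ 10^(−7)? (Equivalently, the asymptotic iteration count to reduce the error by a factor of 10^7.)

n=25: λ(B_J) = 1 − λ(A)/2 = cos(kπ/26); k=1 gives ρ_J = 0.9927089.
√(1−ρ_J²) = |sin(π/26)| = 0.1205367
ω* = 2 / (1 + 0.1205367) = 2 / 1.1205367 ≈ 1.7848590.
and ρ(B_{ω*}) = 1.7848590 − 1 = 0.7848590.
(0.7848590)^m ≤ 10^{−7}  ⇒  m·ln(0.7848590) ≤ −7·ln10  ⇒  m ≥ 66.535  ⇒  m = 67

m = 67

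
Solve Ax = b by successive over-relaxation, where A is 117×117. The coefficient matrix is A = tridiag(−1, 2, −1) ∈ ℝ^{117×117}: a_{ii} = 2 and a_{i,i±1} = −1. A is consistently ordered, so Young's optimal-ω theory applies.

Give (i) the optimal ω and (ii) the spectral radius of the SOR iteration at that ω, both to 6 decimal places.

ω* = 1.948140, ρ_SOR = 0.948140

n=117: λ(B_J) = 1 − λ(A)/2 = cos(kπ/118); k=1 gives ρ_J = 0.999646.
√(1−ρ_J²) simplifies to sin(π/118) = 0.0266205.
ω* = 2/(1+0.0266205) = 1.948140
ρ_SOR = ω* − 1 ≈ 0.948140.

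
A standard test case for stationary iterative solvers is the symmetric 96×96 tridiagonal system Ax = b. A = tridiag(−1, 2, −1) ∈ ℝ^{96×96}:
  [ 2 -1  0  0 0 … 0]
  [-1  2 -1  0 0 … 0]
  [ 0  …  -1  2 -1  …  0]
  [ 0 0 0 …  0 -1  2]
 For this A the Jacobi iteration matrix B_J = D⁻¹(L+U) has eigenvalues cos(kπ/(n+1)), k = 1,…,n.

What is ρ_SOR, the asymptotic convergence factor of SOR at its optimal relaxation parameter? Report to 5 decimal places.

B_J for the 96×96 system has eigenvalues cos(kπ/97); ρ_J = cos(π/97) = 0.99948.
√(1 − cos²(π/97)) = sin(π/97) ≈ 0.032382.
So ω* = 2/1.032382 = 1.93727 (Young).
ρ_SOR = ω* − 1 = 1.93727 − 1 = 0.93727.

ρ_SOR = 0.93727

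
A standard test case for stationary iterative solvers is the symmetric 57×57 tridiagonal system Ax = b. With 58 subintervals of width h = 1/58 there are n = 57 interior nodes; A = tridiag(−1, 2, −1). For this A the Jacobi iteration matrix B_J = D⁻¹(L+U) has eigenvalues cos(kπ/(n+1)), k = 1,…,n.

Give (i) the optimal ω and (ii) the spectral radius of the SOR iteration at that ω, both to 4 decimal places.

ω* = 1.8973, ρ_SOR = 0.8973

½·tridiag(1,0,1) at n=57: λ_k = cos(kπ/58); max |λ| at k=1 ⇒ ρ_J = cos(π/58) ≈ 0.9985.
√(1−ρ_J²) simplifies to sin(π/58) = 0.05414.
Then 2/(1+√(1−ρ_J²)) = 2/(1+0.05414); ω* = 2/1.05414 = 1.8973.
Hence ρ(B_{ω*}) = 1.8973 − 1 = 0.8973.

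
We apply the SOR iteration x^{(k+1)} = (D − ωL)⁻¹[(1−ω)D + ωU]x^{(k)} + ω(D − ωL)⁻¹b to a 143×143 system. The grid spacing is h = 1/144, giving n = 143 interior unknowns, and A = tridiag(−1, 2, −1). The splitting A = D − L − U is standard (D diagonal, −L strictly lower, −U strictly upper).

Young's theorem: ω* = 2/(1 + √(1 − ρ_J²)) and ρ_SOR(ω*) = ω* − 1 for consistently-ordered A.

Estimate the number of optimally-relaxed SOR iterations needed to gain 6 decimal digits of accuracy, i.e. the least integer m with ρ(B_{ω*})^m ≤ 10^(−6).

n=143: λ(B_J) = 1 − λ(A)/2 = cos(kπ/144); k=1 gives ρ_J = 0.9997620.
1 − cos²(π/144) = sin²(π/144) ⇒ √(1−ρ_J²) = sin(π/144) = 0.0218149.
ω* = 2/(1+0.0218149) = 1.9573017
and ρ(B_{ω*}) = 1.9573017 − 1 = 0.9573017.
For 6 digits: m = 6·ln10 / (−ln 0.9573017) = 13.8155/0.0436367 = 316.603; round up → m = 317.

m = 317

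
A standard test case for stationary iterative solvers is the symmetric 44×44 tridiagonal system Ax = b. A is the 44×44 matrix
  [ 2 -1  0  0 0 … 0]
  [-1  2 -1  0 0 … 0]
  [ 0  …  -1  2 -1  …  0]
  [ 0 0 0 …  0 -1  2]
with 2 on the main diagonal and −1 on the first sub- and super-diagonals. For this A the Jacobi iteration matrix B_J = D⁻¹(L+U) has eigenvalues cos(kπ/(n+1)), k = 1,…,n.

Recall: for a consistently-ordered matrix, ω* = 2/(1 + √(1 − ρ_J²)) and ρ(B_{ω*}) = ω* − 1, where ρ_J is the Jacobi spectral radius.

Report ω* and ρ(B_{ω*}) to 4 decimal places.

ω* = 1.8696, ρ_SOR = 0.8696

ρ_J = max_k |cos(kπ/45)| = cos(π/45) = 0.9976
√(1 − cos²(π/45)) = sin(π/45) ≈ 0.06976.
ω* = 2 / (1 + 0.06976) = 2 / 1.06976 ≈ 1.8696.
ρ_SOR = ω* − 1 = 1.8696 − 1 = 0.8696.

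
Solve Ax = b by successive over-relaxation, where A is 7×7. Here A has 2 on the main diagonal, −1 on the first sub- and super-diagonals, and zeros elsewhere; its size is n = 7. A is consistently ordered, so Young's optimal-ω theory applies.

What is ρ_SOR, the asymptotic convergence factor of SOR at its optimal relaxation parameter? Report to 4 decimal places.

ρ_SOR = 0.4465

½·tridiag(1,0,1) at n=7: λ_k = cos(kπ/8); max |λ| at k=1 ⇒ ρ_J = cos(π/8) ≈ 0.9239.
√(1 − cos²(π/8)) = sin(π/8) ≈ 0.38268.
ω* = 2/(1 + 0.38268) = 2/1.38268 = 1.4465.
and ρ(B_{ω*}) = 1.4465 − 1 = 0.4465.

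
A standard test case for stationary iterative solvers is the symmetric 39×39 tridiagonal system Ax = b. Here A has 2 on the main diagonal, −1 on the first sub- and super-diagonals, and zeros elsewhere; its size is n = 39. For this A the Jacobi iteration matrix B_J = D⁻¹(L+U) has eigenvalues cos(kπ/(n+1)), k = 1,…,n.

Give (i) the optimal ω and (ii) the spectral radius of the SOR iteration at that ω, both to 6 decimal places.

ω* = 1.854498, ρ_SOR = 0.854498

[ρ_J] n=39: ρ(B_J) = cos(π/(n+1)) = cos(π/40) = 0.996917.
√(1−ρ_J²) simplifies to sin(π/40) = 0.0784591.
ω* = 2/(1 + 0.0784591) = 2/1.0784591 = 1.854498.
At ω = 1.854498 every |λ(B_ω)| = ω−1, so ρ_SOR = 0.854498.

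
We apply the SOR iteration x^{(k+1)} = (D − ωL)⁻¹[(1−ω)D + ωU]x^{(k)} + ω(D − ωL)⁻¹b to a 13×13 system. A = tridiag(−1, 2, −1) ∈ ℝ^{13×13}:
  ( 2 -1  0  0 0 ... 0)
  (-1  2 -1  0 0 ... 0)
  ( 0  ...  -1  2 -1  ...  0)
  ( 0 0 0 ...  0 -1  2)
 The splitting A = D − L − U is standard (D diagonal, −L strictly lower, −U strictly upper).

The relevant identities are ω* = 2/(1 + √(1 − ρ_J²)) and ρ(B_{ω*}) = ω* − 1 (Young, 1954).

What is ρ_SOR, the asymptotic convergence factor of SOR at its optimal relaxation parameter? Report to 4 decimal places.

With n=13, ρ(Jacobi) = cos(π/14) = 0.9749.
√(1−ρ_J²) = |sin(π/14)| = 0.22252
ω* = 2/(1+0.22252) = 1.6360
ρ(B_{ω*}) = ω*−1 = 0.6360

ρ_SOR = 0.6360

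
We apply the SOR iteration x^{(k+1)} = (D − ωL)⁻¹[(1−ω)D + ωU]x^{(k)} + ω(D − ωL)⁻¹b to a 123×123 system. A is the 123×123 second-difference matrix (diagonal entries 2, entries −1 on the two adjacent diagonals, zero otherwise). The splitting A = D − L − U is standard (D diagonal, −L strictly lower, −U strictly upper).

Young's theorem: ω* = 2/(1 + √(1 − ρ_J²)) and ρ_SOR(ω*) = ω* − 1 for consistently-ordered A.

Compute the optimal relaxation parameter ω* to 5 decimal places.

spectrum of D⁻¹(L+U) = {cos(kπ/124) : 1≤k≤123}; ρ_J = cos(π/124) = 0.99968.
1 − cos²(π/124) = sin²(π/124) ⇒ √(1−ρ_J²) = sin(π/124) = 0.025333.
ω* = 2 / (1 + 0.025333) = 2 / 1.025333 ≈ 1.95059.
At ω = 1.95059 every |λ(B_ω)| = ω−1, so ρ_SOR = 0.95059.

ω* = 1.95059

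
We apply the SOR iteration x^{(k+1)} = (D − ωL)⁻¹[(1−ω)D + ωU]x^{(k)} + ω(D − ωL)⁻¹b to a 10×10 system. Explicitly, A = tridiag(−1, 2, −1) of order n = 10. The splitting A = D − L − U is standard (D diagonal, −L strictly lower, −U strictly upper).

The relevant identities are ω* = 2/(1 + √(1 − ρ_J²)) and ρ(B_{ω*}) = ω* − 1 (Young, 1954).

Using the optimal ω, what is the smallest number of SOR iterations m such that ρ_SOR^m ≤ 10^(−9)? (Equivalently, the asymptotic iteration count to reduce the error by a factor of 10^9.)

m = 36

B_J for the 10×10 system has eigenvalues cos(kπ/11); ρ_J = cos(π/11) = 0.9594930.
root = sin(π/11) = 0.2817326  (since 1−cos² = sin²).
ω* = 2/(1 + 0.2817326) = 2/1.2817326 = 1.5603879.
ρ_SOR = ω* − 1 = 1.5603879 − 1 = 0.5603879.
9·ln10 = 20.7233; −ln(0.5603879) = 0.579126; m = ⌈20.7233/0.579126⌉ = ⌈35.784⌉ = 36.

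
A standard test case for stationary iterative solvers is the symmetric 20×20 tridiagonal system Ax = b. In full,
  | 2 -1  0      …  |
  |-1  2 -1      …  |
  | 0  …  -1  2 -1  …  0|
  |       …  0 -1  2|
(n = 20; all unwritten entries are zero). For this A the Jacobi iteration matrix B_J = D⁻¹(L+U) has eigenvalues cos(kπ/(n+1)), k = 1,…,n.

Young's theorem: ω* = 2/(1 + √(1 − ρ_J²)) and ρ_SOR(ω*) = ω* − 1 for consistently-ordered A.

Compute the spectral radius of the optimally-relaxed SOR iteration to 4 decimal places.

[ρ_J] n=20: ρ(B_J) = cos(π/(n+1)) = cos(π/21) = 0.9888.
√(1 − cos²(π/21)) = sin(π/21) ≈ 0.14904.
ω* = 2/(1 + 0.14904) = 2/1.14904 = 1.7406.
ρ_SOR = ω* − 1 = 1.7406 − 1 = 0.7406.

ρ_SOR = 0.7406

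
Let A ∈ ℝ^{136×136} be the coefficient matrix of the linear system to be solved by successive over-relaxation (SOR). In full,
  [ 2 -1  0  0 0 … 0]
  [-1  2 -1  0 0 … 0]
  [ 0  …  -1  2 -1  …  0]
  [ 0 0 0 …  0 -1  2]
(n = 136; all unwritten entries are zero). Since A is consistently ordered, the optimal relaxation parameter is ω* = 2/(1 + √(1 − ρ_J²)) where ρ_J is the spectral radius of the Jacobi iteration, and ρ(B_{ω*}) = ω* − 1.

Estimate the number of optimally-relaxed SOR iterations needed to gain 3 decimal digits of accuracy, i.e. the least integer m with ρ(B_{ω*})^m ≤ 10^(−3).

m = 151

n=136: λ(B_J) = 1 − λ(A)/2 = cos(kπ/137); k=1 gives ρ_J = 0.9997371.
√(1−ρ_J²) simplifies to sin(π/137) = 0.0229293.
[ω*] 2 ÷ (1 + 0.0229293) = 2 ÷ 1.0229293 = 1.9551693.
ρ_SOR = ω* − 1 ≈ 0.9551693.
ρ_SOR^m ≤ 10^(−3) ⇔ m ≥ 3·ln10/(−ln 0.9551693) = 6.90776/0.0458667 = 150.605; m = ⌈150.605⌉ = 151.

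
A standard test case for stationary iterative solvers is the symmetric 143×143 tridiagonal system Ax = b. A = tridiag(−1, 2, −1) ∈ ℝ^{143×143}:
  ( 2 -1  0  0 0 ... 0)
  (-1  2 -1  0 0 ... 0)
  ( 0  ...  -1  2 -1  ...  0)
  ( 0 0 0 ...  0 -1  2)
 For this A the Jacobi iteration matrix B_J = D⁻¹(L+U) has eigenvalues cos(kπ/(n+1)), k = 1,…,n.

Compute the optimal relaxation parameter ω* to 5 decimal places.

½·tridiag(1,0,1) at n=143: λ_k = cos(kπ/144); max |λ| at k=1 ⇒ ρ_J = cos(π/144) ≈ 0.99976.
1 − cos²(π/144) = sin²(π/144) ⇒ √(1−ρ_J²) = sin(π/144) = 0.021815.
So ω* = 2/1.021815 = 1.95730 (Young).
and ρ(B_{ω*}) = 1.95730 − 1 = 0.95730.

ω* = 1.95730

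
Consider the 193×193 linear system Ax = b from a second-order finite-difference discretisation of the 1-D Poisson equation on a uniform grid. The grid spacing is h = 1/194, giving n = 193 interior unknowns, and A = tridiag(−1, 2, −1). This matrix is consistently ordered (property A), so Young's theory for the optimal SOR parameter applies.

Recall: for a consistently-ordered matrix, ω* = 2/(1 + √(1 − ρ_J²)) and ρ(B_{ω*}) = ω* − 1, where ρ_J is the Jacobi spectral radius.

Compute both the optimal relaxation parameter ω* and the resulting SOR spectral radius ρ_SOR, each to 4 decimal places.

n=193: λ(B_J) = 1 − λ(A)/2 = cos(kπ/194); k=1 gives ρ_J = 0.9999.
1 − cos²(π/194) = sin²(π/194) ⇒ √(1−ρ_J²) = sin(π/194) = 0.01619.
[ω*] 2 ÷ (1 + 0.01619) = 2 ÷ 1.01619 = 1.9681.
ρ_SOR = ω* − 1 = 1.9681 − 1 = 0.9681.

ω* = 1.9681, ρ_SOR = 0.9681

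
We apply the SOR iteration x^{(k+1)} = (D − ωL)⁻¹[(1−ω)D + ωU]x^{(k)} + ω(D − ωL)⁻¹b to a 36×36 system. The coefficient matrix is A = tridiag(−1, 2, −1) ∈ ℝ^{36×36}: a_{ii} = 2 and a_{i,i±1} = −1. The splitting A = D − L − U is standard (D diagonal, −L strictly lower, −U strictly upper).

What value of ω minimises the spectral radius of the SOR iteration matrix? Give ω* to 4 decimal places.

ω* = 1.8436

[ρ_J] n=36: ρ(B_J) = cos(π/(n+1)) = cos(π/37) = 0.9964.
root = sin(π/37) = 0.08481  (since 1−cos² = sin²).
[ω*] 2 ÷ (1 + 0.08481) = 2 ÷ 1.08481 = 1.8436.
ρ(B_{ω*}) = ω*−1 = 0.8436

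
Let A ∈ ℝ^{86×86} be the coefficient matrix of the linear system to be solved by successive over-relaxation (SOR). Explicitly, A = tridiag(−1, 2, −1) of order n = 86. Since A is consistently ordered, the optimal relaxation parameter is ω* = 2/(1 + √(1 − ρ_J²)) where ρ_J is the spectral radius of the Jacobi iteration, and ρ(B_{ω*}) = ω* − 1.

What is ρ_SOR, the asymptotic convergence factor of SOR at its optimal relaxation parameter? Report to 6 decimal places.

n=86: λ(B_J) = 1 − λ(A)/2 = cos(kπ/87); k=1 gives ρ_J = 0.999348.
root = sin(π/87) = 0.0361024  (since 1−cos² = sin²).
ω* = 2/(1 + 0.0361024) = 2/1.0361024 = 1.930311.
ρ_SOR = ω* − 1 = 1.930311 − 1 = 0.930311.

ρ_SOR = 0.930311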